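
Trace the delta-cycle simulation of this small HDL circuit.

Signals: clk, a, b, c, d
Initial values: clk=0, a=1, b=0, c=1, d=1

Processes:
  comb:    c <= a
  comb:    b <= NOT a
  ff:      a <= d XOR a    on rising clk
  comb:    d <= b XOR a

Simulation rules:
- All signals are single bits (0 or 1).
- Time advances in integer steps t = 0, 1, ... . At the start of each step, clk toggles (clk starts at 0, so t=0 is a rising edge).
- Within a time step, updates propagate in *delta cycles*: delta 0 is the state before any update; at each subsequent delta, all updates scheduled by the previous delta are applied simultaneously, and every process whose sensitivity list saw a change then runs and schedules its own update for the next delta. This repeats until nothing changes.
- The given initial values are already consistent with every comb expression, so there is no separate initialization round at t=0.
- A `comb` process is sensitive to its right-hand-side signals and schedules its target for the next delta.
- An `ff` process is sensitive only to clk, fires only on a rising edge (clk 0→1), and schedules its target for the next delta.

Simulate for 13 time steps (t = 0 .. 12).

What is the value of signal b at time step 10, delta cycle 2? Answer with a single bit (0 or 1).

1

t=0 Δ0: a=1 d=1 c=1 clk=0 b=0
  Δ1: clk:0→1
  Δ2: a:1→0
  Δ3: d:1→0, c:1→0, b:0→1
  Δ4: d:0→1
  (4Δ to stable)
t=1 Δ0: a=0 d=1 c=0 clk=1 b=1
  Δ1: clk:1→0
  (1Δ to stable)
t=2 Δ0: a=0 d=1 c=0 clk=0 b=1
  Δ1: clk:0→1
  Δ2: a:0→1
  Δ3: d:1→0, c:0→1, b:1→0
  Δ4: d:0→1
  (4Δ to stable)
t=3 Δ0: a=1 d=1 c=1 clk=1 b=0
  Δ1: clk:1→0
  (1Δ to stable)
t=4 Δ0: a=1 d=1 c=1 clk=0 b=0
  Δ1: clk:0→1
  Δ2: a:1→0
  Δ3: d:1→0, c:1→0, b:0→1
  Δ4: d:0→1
  (4Δ to stable)
t=5 Δ0: a=0 d=1 c=0 clk=1 b=1
  Δ1: clk:1→0
  (1Δ to stable)
t=6 Δ0: a=0 d=1 c=0 clk=0 b=1
  Δ1: clk:0→1
  Δ2: a:0→1
  Δ3: d:1→0, c:0→1, b:1→0
  Δ4: d:0→1
  (4Δ to stable)
t=7 Δ0: a=1 d=1 c=1 clk=1 b=0
  Δ1: clk:1→0
  (1Δ to stable)
t=8 Δ0: a=1 d=1 c=1 clk=0 b=0
  Δ1: clk:0→1
  Δ2: a:1→0
  Δ3: d:1→0, c:1→0, b:0→1
  Δ4: d:0→1
  (4Δ to stable)
t=9 Δ0: a=0 d=1 c=0 clk=1 b=1
  Δ1: clk:1→0
  (1Δ to stable)
t=10 Δ0: a=0 d=1 c=0 clk=0 b=1
  Δ1: clk:0→1
  Δ2: a:0→1
  Δ3: d:1→0, c:0→1, b:1→0
  Δ4: d:0→1
  (4Δ to stable)
t=11 Δ0: a=1 d=1 c=1 clk=1 b=0
  Δ1: clk:1→0
  (1Δ to stable)
t=12 Δ0: a=1 d=1 c=1 clk=0 b=0
  Δ1: clk:0→1
  Δ2: a:1→0
  Δ3: d:1→0, c:1→0, b:0→1
  Δ4: d:0→1
  (4Δ to stable)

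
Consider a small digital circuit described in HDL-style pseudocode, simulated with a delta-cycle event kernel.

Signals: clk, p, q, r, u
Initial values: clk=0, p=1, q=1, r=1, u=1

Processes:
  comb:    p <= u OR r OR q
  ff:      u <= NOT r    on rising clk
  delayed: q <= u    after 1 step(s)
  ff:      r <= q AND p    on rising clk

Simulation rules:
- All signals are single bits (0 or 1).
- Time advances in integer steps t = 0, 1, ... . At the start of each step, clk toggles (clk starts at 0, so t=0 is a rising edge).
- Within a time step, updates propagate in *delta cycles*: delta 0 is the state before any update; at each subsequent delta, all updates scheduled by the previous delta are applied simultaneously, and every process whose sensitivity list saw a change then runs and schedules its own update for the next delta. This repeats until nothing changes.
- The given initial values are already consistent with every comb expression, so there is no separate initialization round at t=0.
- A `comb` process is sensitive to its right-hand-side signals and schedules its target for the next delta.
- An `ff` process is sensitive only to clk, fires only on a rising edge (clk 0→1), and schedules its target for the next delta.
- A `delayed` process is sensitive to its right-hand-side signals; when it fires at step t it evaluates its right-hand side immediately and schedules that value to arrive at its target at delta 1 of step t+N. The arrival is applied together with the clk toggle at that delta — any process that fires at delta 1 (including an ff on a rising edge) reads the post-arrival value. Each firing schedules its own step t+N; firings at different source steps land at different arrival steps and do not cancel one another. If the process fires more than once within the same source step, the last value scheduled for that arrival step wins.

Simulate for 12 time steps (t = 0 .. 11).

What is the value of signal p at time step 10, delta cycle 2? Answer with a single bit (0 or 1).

t=0 Δ0: r=1 clk=0 u=1 q=1 p=1
  Δ1: clk:0→1
  Δ2: u:1→0
  (2Δ to stable)
t=1 Δ0: r=1 clk=1 u=0 q=1 p=1
  Δ1: clk:1→0, q:1→0
  (1Δ to stable)
t=2 Δ0: r=1 clk=0 u=0 q=0 p=1
  Δ1: clk:0→1
  Δ2: r:1→0
  Δ3: p:1→0
  (3Δ to stable)
t=3 Δ0: r=0 clk=1 u=0 q=0 p=0
  Δ1: clk:1→0
  (1Δ to stable)
t=4 Δ0: r=0 clk=0 u=0 q=0 p=0
  Δ1: clk:0→1
  Δ2: u:0→1
  Δ3: p:0→1
  (3Δ to stable)
t=5 Δ0: r=0 clk=1 u=1 q=0 p=1
  Δ1: clk:1→0, q:0→1
  (1Δ to stable)
t=6 Δ0: r=0 clk=0 u=1 q=1 p=1
  Δ1: clk:0→1
  Δ2: r:0→1
  (2Δ to stable)
t=7 Δ0: r=1 clk=1 u=1 q=1 p=1
  Δ1: clk:1→0
  (1Δ to stable)
t=8 Δ0: r=1 clk=0 u=1 q=1 p=1
  Δ1: clk:0→1
  Δ2: u:1→0
  (2Δ to stable)
t=9 Δ0: r=1 clk=1 u=0 q=1 p=1
  Δ1: clk:1→0, q:1→0
  (1Δ to stable)
t=10 Δ0: r=1 clk=0 u=0 q=0 p=1
  Δ1: clk:0→1
  Δ2: r:1→0
  Δ3: p:1→0
  (3Δ to stable)
t=11 Δ0: r=0 clk=1 u=0 q=0 p=0
  Δ1: clk:1→0
  (1Δ to stable)

1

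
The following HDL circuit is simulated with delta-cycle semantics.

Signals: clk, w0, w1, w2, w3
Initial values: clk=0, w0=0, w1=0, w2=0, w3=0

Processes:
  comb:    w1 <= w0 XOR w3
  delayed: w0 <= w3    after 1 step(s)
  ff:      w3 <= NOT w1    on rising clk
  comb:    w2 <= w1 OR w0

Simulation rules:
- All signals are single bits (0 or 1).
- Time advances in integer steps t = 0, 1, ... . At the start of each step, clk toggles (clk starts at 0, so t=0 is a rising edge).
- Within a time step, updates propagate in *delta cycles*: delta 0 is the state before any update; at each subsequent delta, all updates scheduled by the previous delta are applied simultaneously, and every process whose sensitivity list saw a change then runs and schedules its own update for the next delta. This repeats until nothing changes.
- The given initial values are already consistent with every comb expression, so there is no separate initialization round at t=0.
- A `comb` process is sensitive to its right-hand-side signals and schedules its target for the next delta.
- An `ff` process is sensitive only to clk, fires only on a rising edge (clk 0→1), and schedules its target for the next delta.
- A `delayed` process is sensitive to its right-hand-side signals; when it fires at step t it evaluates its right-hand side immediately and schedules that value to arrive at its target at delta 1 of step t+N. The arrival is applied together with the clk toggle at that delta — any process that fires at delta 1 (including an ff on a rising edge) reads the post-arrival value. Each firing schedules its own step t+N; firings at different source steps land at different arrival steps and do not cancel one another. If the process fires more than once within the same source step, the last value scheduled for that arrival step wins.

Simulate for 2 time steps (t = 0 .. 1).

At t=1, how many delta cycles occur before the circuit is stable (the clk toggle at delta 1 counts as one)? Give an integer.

t0.Δ0 w0=0 clk=0 w3=0 w1=0 w2=0
t0.Δ1 w0=0 clk=1 w3=0 w1=0 w2=0
t0.Δ2 w0=0 clk=1 w3=1 w1=0 w2=0
t0.Δ3 w0=0 clk=1 w3=1 w1=1 w2=0
t0.Δ4 w0=0 clk=1 w3=1 w1=1 w2=1
t1.Δ0 w0=0 clk=1 w3=1 w1=1 w2=1
t1.Δ1 w0=1 clk=0 w3=1 w1=1 w2=1
t1.Δ2 w0=1 clk=0 w3=1 w1=0 w2=1

2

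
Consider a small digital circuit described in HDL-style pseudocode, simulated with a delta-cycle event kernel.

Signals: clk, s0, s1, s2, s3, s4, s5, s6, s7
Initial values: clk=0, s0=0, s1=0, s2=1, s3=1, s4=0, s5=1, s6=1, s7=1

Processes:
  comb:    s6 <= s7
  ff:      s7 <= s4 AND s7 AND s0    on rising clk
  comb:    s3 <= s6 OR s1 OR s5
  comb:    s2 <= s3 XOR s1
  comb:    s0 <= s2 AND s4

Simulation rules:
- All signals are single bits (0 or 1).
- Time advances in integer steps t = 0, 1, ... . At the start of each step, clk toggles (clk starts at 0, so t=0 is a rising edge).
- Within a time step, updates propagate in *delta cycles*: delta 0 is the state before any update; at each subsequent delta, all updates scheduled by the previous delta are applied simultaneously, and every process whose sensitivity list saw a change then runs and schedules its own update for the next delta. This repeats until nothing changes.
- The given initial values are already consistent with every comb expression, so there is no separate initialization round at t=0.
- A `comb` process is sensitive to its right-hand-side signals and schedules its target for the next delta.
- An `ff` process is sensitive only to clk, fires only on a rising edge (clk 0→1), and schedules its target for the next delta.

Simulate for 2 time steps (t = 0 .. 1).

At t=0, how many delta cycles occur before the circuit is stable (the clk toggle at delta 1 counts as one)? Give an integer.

3

t=0 Δ0: s6=1 s2=1 s0=0 clk=0 s7=1 s4=0 s5=1 s1=0 s3=1
  Δ1: clk:0→1
  Δ2: s7:1→0
  Δ3: s6:1→0
  (3Δ to stable)
t=1 Δ0: s6=0 s2=1 s0=0 clk=1 s7=0 s4=0 s5=1 s1=0 s3=1
  Δ1: clk:1→0
  (1Δ to stable)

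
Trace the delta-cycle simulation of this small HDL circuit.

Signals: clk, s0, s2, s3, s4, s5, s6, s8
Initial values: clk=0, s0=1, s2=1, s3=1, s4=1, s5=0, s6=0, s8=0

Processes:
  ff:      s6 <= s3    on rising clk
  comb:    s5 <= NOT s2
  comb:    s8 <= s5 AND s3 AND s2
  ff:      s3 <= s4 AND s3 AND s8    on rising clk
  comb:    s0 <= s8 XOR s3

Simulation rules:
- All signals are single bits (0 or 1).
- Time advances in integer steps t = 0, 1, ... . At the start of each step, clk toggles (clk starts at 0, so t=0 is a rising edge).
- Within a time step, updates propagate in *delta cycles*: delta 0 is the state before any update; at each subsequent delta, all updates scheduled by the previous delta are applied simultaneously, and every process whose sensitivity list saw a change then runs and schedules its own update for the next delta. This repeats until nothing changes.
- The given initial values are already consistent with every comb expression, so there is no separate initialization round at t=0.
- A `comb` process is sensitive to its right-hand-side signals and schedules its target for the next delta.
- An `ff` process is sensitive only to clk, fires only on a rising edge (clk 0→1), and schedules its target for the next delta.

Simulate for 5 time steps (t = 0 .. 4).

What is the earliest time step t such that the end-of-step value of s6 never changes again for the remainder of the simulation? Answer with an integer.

2

[bits: s0,s8,clk,s3,s2,s4,s6,s5]
t=0: Δ0=10011100 Δ1=10111100 Δ2=10101110 Δ3=00101110 | 3Δ
t=1: Δ0=00101110 Δ1=00001110 | 1Δ
t=2: Δ0=00001110 Δ1=00101110 Δ2=00101100 | 2Δ
t=3: Δ0=00101100 Δ1=00001100 | 1Δ
t=4: Δ0=00001100 Δ1=00101100 | 1Δ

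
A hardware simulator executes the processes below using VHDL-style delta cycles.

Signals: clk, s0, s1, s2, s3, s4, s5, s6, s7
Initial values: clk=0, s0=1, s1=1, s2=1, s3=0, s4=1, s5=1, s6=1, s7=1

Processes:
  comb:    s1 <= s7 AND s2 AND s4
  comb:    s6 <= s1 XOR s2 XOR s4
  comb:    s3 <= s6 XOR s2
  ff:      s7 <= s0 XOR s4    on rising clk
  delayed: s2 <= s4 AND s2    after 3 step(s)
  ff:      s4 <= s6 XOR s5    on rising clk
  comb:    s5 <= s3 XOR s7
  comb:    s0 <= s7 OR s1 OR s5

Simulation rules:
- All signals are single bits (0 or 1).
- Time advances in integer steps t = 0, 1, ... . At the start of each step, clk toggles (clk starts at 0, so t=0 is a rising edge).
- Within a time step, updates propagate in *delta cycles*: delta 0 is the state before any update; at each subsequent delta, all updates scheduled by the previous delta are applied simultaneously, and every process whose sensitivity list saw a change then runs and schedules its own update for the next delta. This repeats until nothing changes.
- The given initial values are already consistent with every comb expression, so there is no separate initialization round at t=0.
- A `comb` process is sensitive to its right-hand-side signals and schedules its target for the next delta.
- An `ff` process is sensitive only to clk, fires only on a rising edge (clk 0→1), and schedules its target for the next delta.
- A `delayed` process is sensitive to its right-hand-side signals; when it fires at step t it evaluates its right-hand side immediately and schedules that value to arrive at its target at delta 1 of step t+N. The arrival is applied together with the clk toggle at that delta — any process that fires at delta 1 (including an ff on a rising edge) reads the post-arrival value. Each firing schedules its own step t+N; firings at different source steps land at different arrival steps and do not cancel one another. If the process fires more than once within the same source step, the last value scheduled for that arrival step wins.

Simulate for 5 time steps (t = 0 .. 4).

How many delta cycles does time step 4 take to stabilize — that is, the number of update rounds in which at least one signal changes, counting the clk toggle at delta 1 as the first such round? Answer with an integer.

6

[bits: s1,s5,s6,s2,s7,s3,s4,clk,s0]
t=0: Δ0=111110101 Δ1=111110111 Δ2=111100011 Δ3=000100011 Δ4=001101010 Δ5=011100010 Δ6=001100011 Δ7=001100010 | 7Δ
t=1: Δ0=001100010 Δ1=001100000 | 1Δ
t=2: Δ0=001100000 Δ1=001100010 Δ2=001100110 Δ3=000100110 Δ4=000101110 Δ5=010101110 Δ6=010101111 | 6Δ
t=3: Δ0=010101111 Δ1=010001101 Δ2=011000101 Δ3=001001101 Δ4=011001100 Δ5=011001101 | 5Δ
t=4: Δ0=011001101 Δ1=011001111 Δ2=011001011 Δ3=010001011 Δ4=010000011 Δ5=000000011 Δ6=000000010 | 6Δ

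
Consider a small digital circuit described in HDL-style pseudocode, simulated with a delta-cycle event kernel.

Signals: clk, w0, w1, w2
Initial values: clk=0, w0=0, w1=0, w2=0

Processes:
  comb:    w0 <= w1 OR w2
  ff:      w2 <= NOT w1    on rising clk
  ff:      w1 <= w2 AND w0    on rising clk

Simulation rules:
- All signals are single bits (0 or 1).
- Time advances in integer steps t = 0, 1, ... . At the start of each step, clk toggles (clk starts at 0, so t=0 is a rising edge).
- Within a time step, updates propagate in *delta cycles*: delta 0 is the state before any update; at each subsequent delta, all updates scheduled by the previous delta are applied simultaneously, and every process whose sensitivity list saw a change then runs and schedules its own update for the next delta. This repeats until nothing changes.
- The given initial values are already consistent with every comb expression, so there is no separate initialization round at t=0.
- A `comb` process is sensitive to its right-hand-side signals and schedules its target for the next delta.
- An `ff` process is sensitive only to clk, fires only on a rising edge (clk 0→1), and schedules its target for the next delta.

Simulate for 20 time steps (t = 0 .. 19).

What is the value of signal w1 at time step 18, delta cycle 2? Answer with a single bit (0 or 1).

t=0 Δ0: w2=0 w1=0 w0=0 clk=0
  Δ1: clk:0→1
  Δ2: w2:0→1
  Δ3: w0:0→1
  (3Δ to stable)
t=1 Δ0: w2=1 w1=0 w0=1 clk=1
  Δ1: clk:1→0
  (1Δ to stable)
t=2 Δ0: w2=1 w1=0 w0=1 clk=0
  Δ1: clk:0→1
  Δ2: w1:0→1
  (2Δ to stable)
t=3 Δ0: w2=1 w1=1 w0=1 clk=1
  Δ1: clk:1→0
  (1Δ to stable)
t=4 Δ0: w2=1 w1=1 w0=1 clk=0
  Δ1: clk:0→1
  Δ2: w2:1→0
  (2Δ to stable)
t=5 Δ0: w2=0 w1=1 w0=1 clk=1
  Δ1: clk:1→0
  (1Δ to stable)
t=6 Δ0: w2=0 w1=1 w0=1 clk=0
  Δ1: clk:0→1
  Δ2: w1:1→0
  Δ3: w0:1→0
  (3Δ to stable)
t=7 Δ0: w2=0 w1=0 w0=0 clk=1
  Δ1: clk:1→0
  (1Δ to stable)
t=8 Δ0: w2=0 w1=0 w0=0 clk=0
  Δ1: clk:0→1
  Δ2: w2:0→1
  Δ3: w0:0→1
  (3Δ to stable)
t=9 Δ0: w2=1 w1=0 w0=1 clk=1
  Δ1: clk:1→0
  (1Δ to stable)
t=10 Δ0: w2=1 w1=0 w0=1 clk=0
  Δ1: clk:0→1
  Δ2: w1:0→1
  (2Δ to stable)
t=11 Δ0: w2=1 w1=1 w0=1 clk=1
  Δ1: clk:1→0
  (1Δ to stable)
t=12 Δ0: w2=1 w1=1 w0=1 clk=0
  Δ1: clk:0→1
  Δ2: w2:1→0
  (2Δ to stable)
t=13 Δ0: w2=0 w1=1 w0=1 clk=1
  Δ1: clk:1→0
  (1Δ to stable)
t=14 Δ0: w2=0 w1=1 w0=1 clk=0
  Δ1: clk:0→1
  Δ2: w1:1→0
  Δ3: w0:1→0
  (3Δ to stable)
t=15 Δ0: w2=0 w1=0 w0=0 clk=1
  Δ1: clk:1→0
  (1Δ to stable)
t=16 Δ0: w2=0 w1=0 w0=0 clk=0
  Δ1: clk:0→1
  Δ2: w2:0→1
  Δ3: w0:0→1
  (3Δ to stable)
t=17 Δ0: w2=1 w1=0 w0=1 clk=1
  Δ1: clk:1→0
  (1Δ to stable)
t=18 Δ0: w2=1 w1=0 w0=1 clk=0
  Δ1: clk:0→1
  Δ2: w1:0→1
  (2Δ to stable)
t=19 Δ0: w2=1 w1=1 w0=1 clk=1
  Δ1: clk:1→0
  (1Δ to stable)

1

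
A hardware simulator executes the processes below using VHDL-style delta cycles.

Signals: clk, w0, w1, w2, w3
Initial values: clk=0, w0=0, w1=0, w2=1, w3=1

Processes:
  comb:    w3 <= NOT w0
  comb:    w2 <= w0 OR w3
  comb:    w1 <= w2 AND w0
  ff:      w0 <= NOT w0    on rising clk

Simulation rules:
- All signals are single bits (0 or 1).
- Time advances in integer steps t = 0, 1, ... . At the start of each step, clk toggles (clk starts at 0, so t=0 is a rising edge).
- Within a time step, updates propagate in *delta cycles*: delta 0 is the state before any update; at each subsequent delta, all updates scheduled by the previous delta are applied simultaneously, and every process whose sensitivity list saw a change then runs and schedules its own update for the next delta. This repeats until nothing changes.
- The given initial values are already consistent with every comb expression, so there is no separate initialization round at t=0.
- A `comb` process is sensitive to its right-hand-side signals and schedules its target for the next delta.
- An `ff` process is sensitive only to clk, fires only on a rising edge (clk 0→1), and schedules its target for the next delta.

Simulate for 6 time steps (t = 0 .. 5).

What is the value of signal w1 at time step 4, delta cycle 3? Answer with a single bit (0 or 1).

1

[bits: w0,w1,w3,w2,clk]
t=0: Δ0=00110 Δ1=00111 Δ2=10111 Δ3=11011 | 3Δ
t=1: Δ0=11011 Δ1=11010 | 1Δ
t=2: Δ0=11010 Δ1=11011 Δ2=01011 Δ3=00101 Δ4=00111 | 4Δ
t=3: Δ0=00111 Δ1=00110 | 1Δ
t=4: Δ0=00110 Δ1=00111 Δ2=10111 Δ3=11011 | 3Δ
t=5: Δ0=11011 Δ1=11010 | 1Δ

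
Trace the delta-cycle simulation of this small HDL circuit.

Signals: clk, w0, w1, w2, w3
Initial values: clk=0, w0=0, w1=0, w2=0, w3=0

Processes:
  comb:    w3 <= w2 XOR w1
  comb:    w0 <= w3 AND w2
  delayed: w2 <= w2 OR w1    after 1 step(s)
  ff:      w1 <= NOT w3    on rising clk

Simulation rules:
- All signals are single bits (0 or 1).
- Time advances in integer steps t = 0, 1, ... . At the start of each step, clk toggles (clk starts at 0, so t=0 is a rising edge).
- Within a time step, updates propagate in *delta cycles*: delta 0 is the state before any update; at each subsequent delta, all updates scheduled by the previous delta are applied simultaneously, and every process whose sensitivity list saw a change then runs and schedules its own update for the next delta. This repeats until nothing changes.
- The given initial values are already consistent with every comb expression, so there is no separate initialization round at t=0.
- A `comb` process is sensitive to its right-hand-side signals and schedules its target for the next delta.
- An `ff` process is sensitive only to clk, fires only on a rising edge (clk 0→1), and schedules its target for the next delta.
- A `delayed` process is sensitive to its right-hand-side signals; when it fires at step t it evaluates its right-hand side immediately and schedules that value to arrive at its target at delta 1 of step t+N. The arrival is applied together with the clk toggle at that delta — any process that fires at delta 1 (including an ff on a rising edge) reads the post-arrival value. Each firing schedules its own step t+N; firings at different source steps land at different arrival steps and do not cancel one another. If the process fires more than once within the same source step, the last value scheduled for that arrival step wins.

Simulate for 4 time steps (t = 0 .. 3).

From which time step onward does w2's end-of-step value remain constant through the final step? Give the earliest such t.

1

t=0 Δ0: w0=0 w1=0 clk=0 w2=0 w3=0
  Δ1: clk:0→1
  Δ2: w1:0→1
  Δ3: w3:0→1
  (3Δ to stable)
t=1 Δ0: w0=0 w1=1 clk=1 w2=0 w3=1
  Δ1: clk:1→0, w2:0→1
  Δ2: w0:0→1, w3:1→0
  Δ3: w0:1→0
  (3Δ to stable)
t=2 Δ0: w0=0 w1=1 clk=0 w2=1 w3=0
  Δ1: clk:0→1
  (1Δ to stable)
t=3 Δ0: w0=0 w1=1 clk=1 w2=1 w3=0
  Δ1: clk:1→0
  (1Δ to stable)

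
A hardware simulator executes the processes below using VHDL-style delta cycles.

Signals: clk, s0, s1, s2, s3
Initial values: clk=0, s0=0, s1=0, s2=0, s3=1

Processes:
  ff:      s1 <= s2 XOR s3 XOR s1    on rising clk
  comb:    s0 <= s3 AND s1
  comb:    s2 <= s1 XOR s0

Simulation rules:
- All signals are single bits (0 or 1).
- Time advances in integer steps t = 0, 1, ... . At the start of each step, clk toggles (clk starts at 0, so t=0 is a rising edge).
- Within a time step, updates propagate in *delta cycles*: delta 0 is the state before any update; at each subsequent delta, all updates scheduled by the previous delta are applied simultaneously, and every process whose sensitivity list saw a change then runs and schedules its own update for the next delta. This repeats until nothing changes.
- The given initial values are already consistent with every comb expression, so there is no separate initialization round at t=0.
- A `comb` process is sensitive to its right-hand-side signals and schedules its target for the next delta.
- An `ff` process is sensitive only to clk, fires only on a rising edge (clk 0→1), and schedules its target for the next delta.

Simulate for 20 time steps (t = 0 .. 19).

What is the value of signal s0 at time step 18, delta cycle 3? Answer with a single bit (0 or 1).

t=0 Δ0: s1=0 s2=0 s3=1 s0=0 clk=0
  Δ1: clk:0→1
  Δ2: s1:0→1
  Δ3: s2:0→1, s0:0→1
  Δ4: s2:1→0
  (4Δ to stable)
t=1 Δ0: s1=1 s2=0 s3=1 s0=1 clk=1
  Δ1: clk:1→0
  (1Δ to stable)
t=2 Δ0: s1=1 s2=0 s3=1 s0=1 clk=0
  Δ1: clk:0→1
  Δ2: s1:1→0
  Δ3: s2:0→1, s0:1→0
  Δ4: s2:1→0
  (4Δ to stable)
t=3 Δ0: s1=0 s2=0 s3=1 s0=0 clk=1
  Δ1: clk:1→0
  (1Δ to stable)
t=4 Δ0: s1=0 s2=0 s3=1 s0=0 clk=0
  Δ1: clk:0→1
  Δ2: s1:0→1
  Δ3: s2:0→1, s0:0→1
  Δ4: s2:1→0
  (4Δ to stable)
t=5 Δ0: s1=1 s2=0 s3=1 s0=1 clk=1
  Δ1: clk:1→0
  (1Δ to stable)
t=6 Δ0: s1=1 s2=0 s3=1 s0=1 clk=0
  Δ1: clk:0→1
  Δ2: s1:1→0
  Δ3: s2:0→1, s0:1→0
  Δ4: s2:1→0
  (4Δ to stable)
t=7 Δ0: s1=0 s2=0 s3=1 s0=0 clk=1
  Δ1: clk:1→0
  (1Δ to stable)
t=8 Δ0: s1=0 s2=0 s3=1 s0=0 clk=0
  Δ1: clk:0→1
  Δ2: s1:0→1
  Δ3: s2:0→1, s0:0→1
  Δ4: s2:1→0
  (4Δ to stable)
t=9 Δ0: s1=1 s2=0 s3=1 s0=1 clk=1
  Δ1: clk:1→0
  (1Δ to stable)
t=10 Δ0: s1=1 s2=0 s3=1 s0=1 clk=0
  Δ1: clk:0→1
  Δ2: s1:1→0
  Δ3: s2:0→1, s0:1→0
  Δ4: s2:1→0
  (4Δ to stable)
t=11 Δ0: s1=0 s2=0 s3=1 s0=0 clk=1
  Δ1: clk:1→0
  (1Δ to stable)
t=12 Δ0: s1=0 s2=0 s3=1 s0=0 clk=0
  Δ1: clk:0→1
  Δ2: s1:0→1
  Δ3: s2:0→1, s0:0→1
  Δ4: s2:1→0
  (4Δ to stable)
t=13 Δ0: s1=1 s2=0 s3=1 s0=1 clk=1
  Δ1: clk:1→0
  (1Δ to stable)
t=14 Δ0: s1=1 s2=0 s3=1 s0=1 clk=0
  Δ1: clk:0→1
  Δ2: s1:1→0
  Δ3: s2:0→1, s0:1→0
  Δ4: s2:1→0
  (4Δ to stable)
t=15 Δ0: s1=0 s2=0 s3=1 s0=0 clk=1
  Δ1: clk:1→0
  (1Δ to stable)
t=16 Δ0: s1=0 s2=0 s3=1 s0=0 clk=0
  Δ1: clk:0→1
  Δ2: s1:0→1
  Δ3: s2:0→1, s0:0→1
  Δ4: s2:1→0
  (4Δ to stable)
t=17 Δ0: s1=1 s2=0 s3=1 s0=1 clk=1
  Δ1: clk:1→0
  (1Δ to stable)
t=18 Δ0: s1=1 s2=0 s3=1 s0=1 clk=0
  Δ1: clk:0→1
  Δ2: s1:1→0
  Δ3: s2:0→1, s0:1→0
  Δ4: s2:1→0
  (4Δ to stable)
t=19 Δ0: s1=0 s2=0 s3=1 s0=0 clk=1
  Δ1: clk:1→0
  (1Δ to stable)

0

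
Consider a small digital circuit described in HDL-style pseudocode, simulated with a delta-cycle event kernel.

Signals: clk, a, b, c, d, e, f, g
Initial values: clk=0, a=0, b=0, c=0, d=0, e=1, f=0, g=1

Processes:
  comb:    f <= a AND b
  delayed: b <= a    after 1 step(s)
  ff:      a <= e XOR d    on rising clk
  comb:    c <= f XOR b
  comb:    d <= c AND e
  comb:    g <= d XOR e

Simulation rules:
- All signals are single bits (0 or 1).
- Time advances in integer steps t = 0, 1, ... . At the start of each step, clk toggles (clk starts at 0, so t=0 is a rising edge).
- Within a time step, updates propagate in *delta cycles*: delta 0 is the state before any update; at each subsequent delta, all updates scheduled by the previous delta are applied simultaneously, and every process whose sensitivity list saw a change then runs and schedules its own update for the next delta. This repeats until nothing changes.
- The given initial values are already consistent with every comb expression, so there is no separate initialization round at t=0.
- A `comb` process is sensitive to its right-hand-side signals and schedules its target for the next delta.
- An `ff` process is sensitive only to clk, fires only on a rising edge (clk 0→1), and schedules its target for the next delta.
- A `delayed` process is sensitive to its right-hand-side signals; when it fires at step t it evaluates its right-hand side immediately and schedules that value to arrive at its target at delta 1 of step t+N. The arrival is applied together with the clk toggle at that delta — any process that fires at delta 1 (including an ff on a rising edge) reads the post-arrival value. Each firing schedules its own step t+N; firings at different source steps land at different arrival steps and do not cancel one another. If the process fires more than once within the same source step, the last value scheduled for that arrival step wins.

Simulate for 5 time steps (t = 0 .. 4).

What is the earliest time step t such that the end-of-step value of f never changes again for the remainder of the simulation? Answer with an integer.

1

t0.Δ0 g=1 e=1 d=0 c=0 f=0 b=0 clk=0 a=0
t0.Δ1 g=1 e=1 d=0 c=0 f=0 b=0 clk=1 a=0
t0.Δ2 g=1 e=1 d=0 c=0 f=0 b=0 clk=1 a=1
t1.Δ0 g=1 e=1 d=0 c=0 f=0 b=0 clk=1 a=1
t1.Δ1 g=1 e=1 d=0 c=0 f=0 b=1 clk=0 a=1
t1.Δ2 g=1 e=1 d=0 c=1 f=1 b=1 clk=0 a=1
t1.Δ3 g=1 e=1 d=1 c=0 f=1 b=1 clk=0 a=1
t1.Δ4 g=0 e=1 d=0 c=0 f=1 b=1 clk=0 a=1
t1.Δ5 g=1 e=1 d=0 c=0 f=1 b=1 clk=0 a=1
t2.Δ0 g=1 e=1 d=0 c=0 f=1 b=1 clk=0 a=1
t2.Δ1 g=1 e=1 d=0 c=0 f=1 b=1 clk=1 a=1
t3.Δ0 g=1 e=1 d=0 c=0 f=1 b=1 clk=1 a=1
t3.Δ1 g=1 e=1 d=0 c=0 f=1 b=1 clk=0 a=1
t4.Δ0 g=1 e=1 d=0 c=0 f=1 b=1 clk=0 a=1
t4.Δ1 g=1 e=1 d=0 c=0 f=1 b=1 clk=1 a=1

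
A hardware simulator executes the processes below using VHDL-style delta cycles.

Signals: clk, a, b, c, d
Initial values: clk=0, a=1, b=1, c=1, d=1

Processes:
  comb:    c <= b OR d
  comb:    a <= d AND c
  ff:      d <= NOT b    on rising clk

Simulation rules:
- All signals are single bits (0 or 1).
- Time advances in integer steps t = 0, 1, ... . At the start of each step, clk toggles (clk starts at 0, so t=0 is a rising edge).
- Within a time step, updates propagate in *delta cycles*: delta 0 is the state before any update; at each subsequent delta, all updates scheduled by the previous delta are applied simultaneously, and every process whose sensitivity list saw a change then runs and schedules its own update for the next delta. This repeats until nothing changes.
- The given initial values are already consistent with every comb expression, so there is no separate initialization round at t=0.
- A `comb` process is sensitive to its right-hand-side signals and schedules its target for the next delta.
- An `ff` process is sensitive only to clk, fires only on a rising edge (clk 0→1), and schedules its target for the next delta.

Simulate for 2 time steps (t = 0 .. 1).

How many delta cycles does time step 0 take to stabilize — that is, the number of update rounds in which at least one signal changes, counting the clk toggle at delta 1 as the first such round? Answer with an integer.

3

t=0 Δ0: clk=0 c=1 a=1 b=1 d=1
  Δ1: clk:0→1
  Δ2: d:1→0
  Δ3: a:1→0
  (3Δ to stable)
t=1 Δ0: clk=1 c=1 a=0 b=1 d=0
  Δ1: clk:1→0
  (1Δ to stable)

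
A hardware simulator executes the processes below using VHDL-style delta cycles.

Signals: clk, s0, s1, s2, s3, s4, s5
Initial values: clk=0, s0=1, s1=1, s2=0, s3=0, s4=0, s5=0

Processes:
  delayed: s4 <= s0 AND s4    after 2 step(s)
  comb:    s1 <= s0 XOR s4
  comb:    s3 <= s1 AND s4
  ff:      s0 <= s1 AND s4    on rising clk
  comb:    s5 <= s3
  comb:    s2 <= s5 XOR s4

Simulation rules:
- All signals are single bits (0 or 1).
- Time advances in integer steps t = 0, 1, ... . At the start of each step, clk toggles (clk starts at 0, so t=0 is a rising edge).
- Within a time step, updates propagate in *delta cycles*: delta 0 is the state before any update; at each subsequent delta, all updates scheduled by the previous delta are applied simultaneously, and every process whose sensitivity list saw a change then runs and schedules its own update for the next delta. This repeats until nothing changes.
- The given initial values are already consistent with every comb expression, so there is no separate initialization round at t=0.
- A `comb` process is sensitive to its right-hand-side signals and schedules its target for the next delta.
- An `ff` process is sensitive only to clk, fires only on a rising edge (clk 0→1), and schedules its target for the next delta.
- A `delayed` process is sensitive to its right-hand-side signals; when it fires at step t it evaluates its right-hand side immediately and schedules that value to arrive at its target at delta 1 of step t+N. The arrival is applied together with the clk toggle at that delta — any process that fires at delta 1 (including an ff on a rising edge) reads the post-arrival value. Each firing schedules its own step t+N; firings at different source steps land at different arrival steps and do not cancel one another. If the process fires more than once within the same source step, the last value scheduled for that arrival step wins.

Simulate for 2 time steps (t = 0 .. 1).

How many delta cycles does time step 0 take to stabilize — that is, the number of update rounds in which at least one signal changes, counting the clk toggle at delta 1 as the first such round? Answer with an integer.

t=0 Δ0: s3=0 s1=1 s4=0 s0=1 clk=0 s2=0 s5=0
  Δ1: clk:0→1
  Δ2: s0:1→0
  Δ3: s1:1→0
  (3Δ to stable)
t=1 Δ0: s3=0 s1=0 s4=0 s0=0 clk=1 s2=0 s5=0
  Δ1: clk:1→0
  (1Δ to stable)

3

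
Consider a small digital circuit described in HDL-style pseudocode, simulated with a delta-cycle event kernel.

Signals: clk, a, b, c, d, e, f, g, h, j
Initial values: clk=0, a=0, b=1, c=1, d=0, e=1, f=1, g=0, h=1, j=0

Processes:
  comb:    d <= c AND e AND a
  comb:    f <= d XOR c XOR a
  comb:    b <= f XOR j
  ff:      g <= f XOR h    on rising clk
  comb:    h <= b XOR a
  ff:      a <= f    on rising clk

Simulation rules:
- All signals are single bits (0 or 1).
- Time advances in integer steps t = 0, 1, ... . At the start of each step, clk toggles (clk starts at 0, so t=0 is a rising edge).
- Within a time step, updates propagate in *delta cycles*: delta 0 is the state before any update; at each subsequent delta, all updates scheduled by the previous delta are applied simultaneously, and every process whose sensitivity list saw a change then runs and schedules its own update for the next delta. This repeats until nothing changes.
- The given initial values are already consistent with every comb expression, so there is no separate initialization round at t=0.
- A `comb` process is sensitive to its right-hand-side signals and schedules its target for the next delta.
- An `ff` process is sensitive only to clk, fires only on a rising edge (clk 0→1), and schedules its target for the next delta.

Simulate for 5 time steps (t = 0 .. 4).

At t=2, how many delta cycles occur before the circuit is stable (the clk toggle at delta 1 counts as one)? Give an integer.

2

[bits: clk,a,b,c,h,f,g,j,e,d]
t=0: Δ0=0011110010 Δ1=1011110010 Δ2=1111110010 Δ3=1111000011 Δ4=1101010011 Δ5=1111110011 Δ6=1111010011 | 6Δ
t=1: Δ0=1111010011 Δ1=0111010011 | 1Δ
t=2: Δ0=0111010011 Δ1=1111010011 Δ2=1111011011 | 2Δ
t=3: Δ0=1111011011 Δ1=0111011011 | 1Δ
t=4: Δ0=0111011011 Δ1=1111011011 | 1Δ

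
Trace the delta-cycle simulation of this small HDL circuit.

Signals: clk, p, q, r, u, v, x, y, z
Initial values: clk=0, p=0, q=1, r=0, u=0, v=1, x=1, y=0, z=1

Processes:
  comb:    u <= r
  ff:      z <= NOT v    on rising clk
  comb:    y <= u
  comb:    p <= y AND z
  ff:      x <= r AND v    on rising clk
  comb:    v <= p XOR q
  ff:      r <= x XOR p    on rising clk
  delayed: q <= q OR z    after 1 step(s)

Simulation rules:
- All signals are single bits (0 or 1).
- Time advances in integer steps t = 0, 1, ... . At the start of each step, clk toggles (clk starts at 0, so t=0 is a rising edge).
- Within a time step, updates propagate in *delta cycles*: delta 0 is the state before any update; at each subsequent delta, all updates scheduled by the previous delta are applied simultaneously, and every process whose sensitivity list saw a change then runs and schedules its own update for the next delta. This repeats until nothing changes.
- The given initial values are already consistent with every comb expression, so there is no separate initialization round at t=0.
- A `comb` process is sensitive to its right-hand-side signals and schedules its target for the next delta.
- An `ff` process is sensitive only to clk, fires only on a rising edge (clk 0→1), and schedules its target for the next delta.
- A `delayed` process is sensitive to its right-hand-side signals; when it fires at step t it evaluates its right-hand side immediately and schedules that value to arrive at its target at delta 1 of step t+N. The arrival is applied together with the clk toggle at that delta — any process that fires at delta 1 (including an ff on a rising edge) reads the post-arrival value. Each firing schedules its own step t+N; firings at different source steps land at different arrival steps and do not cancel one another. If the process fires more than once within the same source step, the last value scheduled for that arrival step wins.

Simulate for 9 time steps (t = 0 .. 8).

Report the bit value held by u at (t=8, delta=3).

1

[bits: v,x,z,y,q,u,clk,p,r]
t=0: Δ0=111010000 Δ1=111010100 Δ2=100010101 Δ3=100011101 Δ4=100111101 | 4Δ
t=1: Δ0=100111101 Δ1=100111001 | 1Δ
t=2: Δ0=100111001 Δ1=100111101 Δ2=110111100 Δ3=110110100 Δ4=110010100 | 4Δ
t=3: Δ0=110010100 Δ1=110010000 | 1Δ
t=4: Δ0=110010000 Δ1=110010100 Δ2=100010101 Δ3=100011101 Δ4=100111101 | 4Δ
t=5: Δ0=100111101 Δ1=100111001 | 1Δ
t=6: Δ0=100111001 Δ1=100111101 Δ2=110111100 Δ3=110110100 Δ4=110010100 | 4Δ
t=7: Δ0=110010100 Δ1=110010000 | 1Δ
t=8: Δ0=110010000 Δ1=110010100 Δ2=100010101 Δ3=100011101 Δ4=100111101 | 4Δ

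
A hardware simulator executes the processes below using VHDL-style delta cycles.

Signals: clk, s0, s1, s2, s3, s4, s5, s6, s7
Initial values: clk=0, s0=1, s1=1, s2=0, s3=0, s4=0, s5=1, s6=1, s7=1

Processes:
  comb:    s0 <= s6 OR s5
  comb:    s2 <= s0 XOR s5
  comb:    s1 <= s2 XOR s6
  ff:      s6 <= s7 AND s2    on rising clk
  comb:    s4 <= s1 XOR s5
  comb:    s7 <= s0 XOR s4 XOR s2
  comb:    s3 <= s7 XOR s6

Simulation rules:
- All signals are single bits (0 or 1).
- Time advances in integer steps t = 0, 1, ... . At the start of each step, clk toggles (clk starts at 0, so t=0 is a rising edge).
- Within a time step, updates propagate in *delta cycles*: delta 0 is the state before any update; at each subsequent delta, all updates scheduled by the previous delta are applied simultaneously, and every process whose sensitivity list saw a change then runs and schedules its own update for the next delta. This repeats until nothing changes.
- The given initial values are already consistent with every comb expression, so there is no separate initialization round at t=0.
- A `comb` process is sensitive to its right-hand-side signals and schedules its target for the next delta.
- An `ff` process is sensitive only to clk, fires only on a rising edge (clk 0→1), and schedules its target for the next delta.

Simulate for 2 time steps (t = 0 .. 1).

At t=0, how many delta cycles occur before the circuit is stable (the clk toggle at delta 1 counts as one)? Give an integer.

6

t=0 Δ0: s4=0 s1=1 s0=1 s2=0 s3=0 s7=1 clk=0 s5=1 s6=1
  Δ1: clk:0→1
  Δ2: s6:1→0
  Δ3: s1:1→0, s3:0→1
  Δ4: s4:0→1
  Δ5: s7:1→0
  Δ6: s3:1→0
  (6Δ to stable)
t=1 Δ0: s4=1 s1=0 s0=1 s2=0 s3=0 s7=0 clk=1 s5=1 s6=0
  Δ1: clk:1→0
  (1Δ to stable)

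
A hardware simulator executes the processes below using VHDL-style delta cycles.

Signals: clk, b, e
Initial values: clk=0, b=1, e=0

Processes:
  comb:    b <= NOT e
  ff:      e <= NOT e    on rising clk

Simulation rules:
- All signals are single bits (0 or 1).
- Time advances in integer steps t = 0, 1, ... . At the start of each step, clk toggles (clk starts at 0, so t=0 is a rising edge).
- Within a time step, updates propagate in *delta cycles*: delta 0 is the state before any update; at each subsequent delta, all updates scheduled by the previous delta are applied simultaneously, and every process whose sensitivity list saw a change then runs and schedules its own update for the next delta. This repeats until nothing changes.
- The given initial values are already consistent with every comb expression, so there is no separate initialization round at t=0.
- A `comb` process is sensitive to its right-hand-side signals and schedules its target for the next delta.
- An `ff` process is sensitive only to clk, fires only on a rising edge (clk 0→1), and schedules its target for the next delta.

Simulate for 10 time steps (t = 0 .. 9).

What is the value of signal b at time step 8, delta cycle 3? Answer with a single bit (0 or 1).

0

t=0 Δ0: clk=0 e=0 b=1
  Δ1: clk:0→1
  Δ2: e:0→1
  Δ3: b:1→0
  (3Δ to stable)
t=1 Δ0: clk=1 e=1 b=0
  Δ1: clk:1→0
  (1Δ to stable)
t=2 Δ0: clk=0 e=1 b=0
  Δ1: clk:0→1
  Δ2: e:1→0
  Δ3: b:0→1
  (3Δ to stable)
t=3 Δ0: clk=1 e=0 b=1
  Δ1: clk:1→0
  (1Δ to stable)
t=4 Δ0: clk=0 e=0 b=1
  Δ1: clk:0→1
  Δ2: e:0→1
  Δ3: b:1→0
  (3Δ to stable)
t=5 Δ0: clk=1 e=1 b=0
  Δ1: clk:1→0
  (1Δ to stable)
t=6 Δ0: clk=0 e=1 b=0
  Δ1: clk:0→1
  Δ2: e:1→0
  Δ3: b:0→1
  (3Δ to stable)
t=7 Δ0: clk=1 e=0 b=1
  Δ1: clk:1→0
  (1Δ to stable)
t=8 Δ0: clk=0 e=0 b=1
  Δ1: clk:0→1
  Δ2: e:0→1
  Δ3: b:1→0
  (3Δ to stable)
t=9 Δ0: clk=1 e=1 b=0
  Δ1: clk:1→0
  (1Δ to stable)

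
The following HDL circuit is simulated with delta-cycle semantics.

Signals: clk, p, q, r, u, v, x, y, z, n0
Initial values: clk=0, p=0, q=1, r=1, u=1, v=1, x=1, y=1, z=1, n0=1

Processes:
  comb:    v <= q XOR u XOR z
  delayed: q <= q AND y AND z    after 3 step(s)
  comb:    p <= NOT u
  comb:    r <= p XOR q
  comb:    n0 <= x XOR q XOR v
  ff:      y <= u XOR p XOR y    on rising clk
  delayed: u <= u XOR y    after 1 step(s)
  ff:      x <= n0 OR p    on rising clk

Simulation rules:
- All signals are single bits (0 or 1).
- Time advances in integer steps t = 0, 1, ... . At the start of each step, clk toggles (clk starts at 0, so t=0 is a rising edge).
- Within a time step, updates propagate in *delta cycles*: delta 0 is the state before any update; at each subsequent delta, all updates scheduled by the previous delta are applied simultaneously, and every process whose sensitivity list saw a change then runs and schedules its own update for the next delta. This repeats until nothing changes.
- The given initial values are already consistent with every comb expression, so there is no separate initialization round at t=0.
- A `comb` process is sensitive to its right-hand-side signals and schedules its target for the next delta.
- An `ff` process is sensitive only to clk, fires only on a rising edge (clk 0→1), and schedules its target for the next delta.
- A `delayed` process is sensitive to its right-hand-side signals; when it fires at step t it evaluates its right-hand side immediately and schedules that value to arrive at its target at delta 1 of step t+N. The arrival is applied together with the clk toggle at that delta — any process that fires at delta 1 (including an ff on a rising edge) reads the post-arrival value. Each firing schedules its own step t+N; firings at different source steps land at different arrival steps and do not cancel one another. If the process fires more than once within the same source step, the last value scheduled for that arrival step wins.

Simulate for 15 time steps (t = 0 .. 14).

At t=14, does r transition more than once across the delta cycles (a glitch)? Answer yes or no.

yes

t=0 Δ0: v=1 r=1 clk=0 p=0 q=1 n0=1 u=1 z=1 y=1 x=1
  Δ1: clk:0→1
  Δ2: y:1→0
  (2Δ to stable)
t=1 Δ0: v=1 r=1 clk=1 p=0 q=1 n0=1 u=1 z=1 y=0 x=1
  Δ1: clk:1→0
  (1Δ to stable)
t=2 Δ0: v=1 r=1 clk=0 p=0 q=1 n0=1 u=1 z=1 y=0 x=1
  Δ1: clk:0→1
  Δ2: y:0→1
  (2Δ to stable)
t=3 Δ0: v=1 r=1 clk=1 p=0 q=1 n0=1 u=1 z=1 y=1 x=1
  Δ1: clk:1→0, q:1→0, u:1→0
  Δ2: r:1→0, p:0→1, n0:1→0
  Δ3: r:0→1
  (3Δ to stable)
t=4 Δ0: v=1 r=1 clk=0 p=1 q=0 n0=0 u=0 z=1 y=1 x=1
  Δ1: clk:0→1, u:0→1
  Δ2: v:1→0, p:1→0
  Δ3: r:1→0, n0:0→1
  (3Δ to stable)
t=5 Δ0: v=0 r=0 clk=1 p=0 q=0 n0=1 u=1 z=1 y=1 x=1
  Δ1: clk:1→0, q:0→1, u:1→0
  Δ2: r:0→1, p:0→1, n0:1→0
  Δ3: r:1→0
  (3Δ to stable)
t=6 Δ0: v=0 r=0 clk=0 p=1 q=1 n0=0 u=0 z=1 y=1 x=1
  Δ1: clk:0→1, q:1→0, u:0→1
  Δ2: r:0→1, p:1→0, n0:0→1
  Δ3: r:1→0
  (3Δ to stable)
t=7 Δ0: v=0 r=0 clk=1 p=0 q=0 n0=1 u=1 z=1 y=1 x=1
  Δ1: clk:1→0, u:1→0
  Δ2: v:0→1, p:0→1
  Δ3: r:0→1, n0:1→0
  (3Δ to stable)
t=8 Δ0: v=1 r=1 clk=0 p=1 q=0 n0=0 u=0 z=1 y=1 x=1
  Δ1: clk:0→1, q:0→1, u:0→1
  Δ2: r:1→0, p:1→0, n0:0→1
  Δ3: r:0→1
  (3Δ to stable)
t=9 Δ0: v=1 r=1 clk=1 p=0 q=1 n0=1 u=1 z=1 y=1 x=1
  Δ1: clk:1→0, q:1→0, u:1→0
  Δ2: r:1→0, p:0→1, n0:1→0
  Δ3: r:0→1
  (3Δ to stable)
t=10 Δ0: v=1 r=1 clk=0 p=1 q=0 n0=0 u=0 z=1 y=1 x=1
  Δ1: clk:0→1, u:0→1
  Δ2: v:1→0, p:1→0
  Δ3: r:1→0, n0:0→1
  (3Δ to stable)
t=11 Δ0: v=0 r=0 clk=1 p=0 q=0 n0=1 u=1 z=1 y=1 x=1
  Δ1: clk:1→0, q:0→1, u:1→0
  Δ2: r:0→1, p:0→1, n0:1→0
  Δ3: r:1→0
  (3Δ to stable)
t=12 Δ0: v=0 r=0 clk=0 p=1 q=1 n0=0 u=0 z=1 y=1 x=1
  Δ1: clk:0→1, q:1→0, u:0→1
  Δ2: r:0→1, p:1→0, n0:0→1
  Δ3: r:1→0
  (3Δ to stable)
t=13 Δ0: v=0 r=0 clk=1 p=0 q=0 n0=1 u=1 z=1 y=1 x=1
  Δ1: clk:1→0, u:1→0
  Δ2: v:0→1, p:0→1
  Δ3: r:0→1, n0:1→0
  (3Δ to stable)
t=14 Δ0: v=1 r=1 clk=0 p=1 q=0 n0=0 u=0 z=1 y=1 x=1
  Δ1: clk:0→1, q:0→1, u:0→1
  Δ2: r:1→0, p:1→0, n0:0→1
  Δ3: r:0→1
  (3Δ to stable)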